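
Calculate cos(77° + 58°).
cos(77° + 58°) = cos 77° cos 58° - sin 77° sin 58° = -√2/2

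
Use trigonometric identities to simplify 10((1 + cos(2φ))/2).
10((1 + cos(2φ))/2) = 10(cos²φ) (using Power reduction)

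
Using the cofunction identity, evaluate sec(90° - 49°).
sec(90° - 49°) = csc(49°) = 1.325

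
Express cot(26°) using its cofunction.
cot(26°) = tan(90° - 26°) = tan(64°)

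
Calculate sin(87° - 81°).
sin(87° - 81°) = sin 87° cos 81° - cos 87° sin 81° = 0.1045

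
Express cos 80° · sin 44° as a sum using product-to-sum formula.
cos 80° sin 44° = (1/2)[sin(80°+44°) - sin(80°-44°)]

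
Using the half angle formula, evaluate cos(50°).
cos(50°) = √((1 + cos 100°)/2) = 0.6428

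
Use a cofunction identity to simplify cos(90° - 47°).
cos(90° - 47°) = sin(47°)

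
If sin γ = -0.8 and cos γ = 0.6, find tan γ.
tan γ = sin γ / cos γ = -1.333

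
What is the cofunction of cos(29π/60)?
cos(29π/60) = sin(π/2 - 29π/60) = sin(π/60)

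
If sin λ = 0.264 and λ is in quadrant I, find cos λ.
cos λ = 0.9645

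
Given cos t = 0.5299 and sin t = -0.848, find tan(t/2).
tan(t/2) = sin t / (1 + cos t) = -0.5543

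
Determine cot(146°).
cot(146°) = -1.483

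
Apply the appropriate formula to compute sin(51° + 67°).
sin(51° + 67°) = sin 51° cos 67° + cos 51° sin 67° = 0.8829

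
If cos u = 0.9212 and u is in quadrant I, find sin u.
sin u = 0.3891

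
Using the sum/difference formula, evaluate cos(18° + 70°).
cos(18° + 70°) = cos 18° cos 70° - sin 18° sin 70° = 0.0349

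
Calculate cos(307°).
cos(307°) = 0.6018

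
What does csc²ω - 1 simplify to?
csc²ω - 1 = cot²ω (using Pythagorean identity)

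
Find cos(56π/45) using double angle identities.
cos(56π/45) = cos²28π/45 - sin²28π/45 = -0.7193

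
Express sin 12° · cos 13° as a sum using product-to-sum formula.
sin 12° cos 13° = (1/2)[sin(12°+13°) + sin(12°-13°)]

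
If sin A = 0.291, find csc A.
csc A = 1/sin A = 3.436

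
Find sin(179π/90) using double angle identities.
sin(179π/90) = 2 sin 179π/180 cos 179π/180 = -0.0349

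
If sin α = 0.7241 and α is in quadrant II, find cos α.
cos α = -0.6897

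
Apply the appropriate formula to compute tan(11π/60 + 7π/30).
tan(11π/60 + 7π/30) = (tan 11π/60 + tan 7π/30)/(1 - tan 11π/60 tan 7π/30) = 2+√3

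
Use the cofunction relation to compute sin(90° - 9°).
sin(90° - 9°) = cos(9°) = 0.9877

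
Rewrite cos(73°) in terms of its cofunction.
cos(73°) = sin(90° - 73°) = sin(17°)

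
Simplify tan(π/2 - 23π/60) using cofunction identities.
tan(π/2 - 23π/60) = cot(23π/60)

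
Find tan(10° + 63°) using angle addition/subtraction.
tan(10° + 63°) = (tan 10° + tan 63°)/(1 - tan 10° tan 63°) = 3.271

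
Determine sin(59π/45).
sin(59π/45) = -0.829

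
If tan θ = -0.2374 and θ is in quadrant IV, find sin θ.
sin θ = -0.231 (using tan²θ + 1 = sec²θ)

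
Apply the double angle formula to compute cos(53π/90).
cos(53π/90) = 2cos²53π/180 - 1 = -0.2756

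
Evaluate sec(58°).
sec(58°) = 1.887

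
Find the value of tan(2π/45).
tan(2π/45) = 0.1405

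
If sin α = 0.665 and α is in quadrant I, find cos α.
cos α = 0.7468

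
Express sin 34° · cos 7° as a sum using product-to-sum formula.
sin 34° cos 7° = (1/2)[sin(34°+7°) + sin(34°-7°)]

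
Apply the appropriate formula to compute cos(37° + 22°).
cos(37° + 22°) = cos 37° cos 22° - sin 37° sin 22° = 0.515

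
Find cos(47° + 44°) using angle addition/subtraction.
cos(47° + 44°) = cos 47° cos 44° - sin 47° sin 44° = -0.01745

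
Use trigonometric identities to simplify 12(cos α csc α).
12(cos α csc α) = 12(cot α) (using Reciprocal + quotient)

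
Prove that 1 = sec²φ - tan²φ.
RHS = 1/cos²φ - sin²φ/cos²φ = (1 - sin²φ)/cos²φ = cos²φ/cos²φ = 1 = LHS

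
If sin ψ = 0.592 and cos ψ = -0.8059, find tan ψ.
tan ψ = sin ψ / cos ψ = -0.7346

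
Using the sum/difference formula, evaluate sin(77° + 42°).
sin(77° + 42°) = sin 77° cos 42° + cos 77° sin 42° = 0.8746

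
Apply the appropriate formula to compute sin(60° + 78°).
sin(60° + 78°) = sin 60° cos 78° + cos 60° sin 78° = 0.6691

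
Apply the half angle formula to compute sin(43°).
sin(43°) = √((1 - cos 86°)/2) = 0.682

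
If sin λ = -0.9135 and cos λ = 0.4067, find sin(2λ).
sin(2λ) = 2 sin λ cos λ = -0.743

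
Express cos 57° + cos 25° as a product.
cos 57° + cos 25° = 2 cos(41°) cos(16°)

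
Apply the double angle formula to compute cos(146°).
cos(146°) = cos²73° - sin²73° = -0.829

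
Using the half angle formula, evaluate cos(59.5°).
cos(59.5°) = √((1 + cos 119°)/2) = 0.5075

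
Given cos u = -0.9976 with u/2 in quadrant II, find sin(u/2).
sin(u/2) = ±√((1 - cos u)/2); positive since u/2 ∈ QII, so sin(u/2) = 0.9994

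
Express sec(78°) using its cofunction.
sec(78°) = csc(90° - 78°) = csc(12°)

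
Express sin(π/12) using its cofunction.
sin(π/12) = cos(π/2 - π/12) = cos(5π/12)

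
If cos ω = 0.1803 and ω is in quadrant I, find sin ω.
sin ω = 0.9836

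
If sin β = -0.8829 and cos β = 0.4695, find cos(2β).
cos(2β) = cos²β - sin²β = -0.5591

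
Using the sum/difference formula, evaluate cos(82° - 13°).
cos(82° - 13°) = cos 82° cos 13° + sin 82° sin 13° = 0.3584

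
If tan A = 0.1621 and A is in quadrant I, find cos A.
cos A = 0.9871 (using tan²A + 1 = sec²A)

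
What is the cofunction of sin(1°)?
sin(1°) = cos(90° - 1°) = cos(89°)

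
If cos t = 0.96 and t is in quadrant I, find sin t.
sin t = 0.28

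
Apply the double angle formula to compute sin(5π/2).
sin(5π/2) = 2 sin 5π/4 cos 5π/4 = 1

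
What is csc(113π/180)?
csc(113π/180) = 1.086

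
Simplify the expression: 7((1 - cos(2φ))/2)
7((1 - cos(2φ))/2) = 7(sin²φ) (using Power reduction)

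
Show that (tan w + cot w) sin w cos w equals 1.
LHS = (sin w/cos w + cos w/sin w) sin w cos w = ((sin²w + cos²w)/(sin w cos w)) · sin w cos w = sin²w + cos²w = 1 = RHS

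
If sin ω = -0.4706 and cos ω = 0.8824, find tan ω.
tan ω = sin ω / cos ω = -0.5333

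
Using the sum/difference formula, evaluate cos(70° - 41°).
cos(70° - 41°) = cos 70° cos 41° + sin 70° sin 41° = 0.8746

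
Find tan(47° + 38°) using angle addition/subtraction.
tan(47° + 38°) = (tan 47° + tan 38°)/(1 - tan 47° tan 38°) = 11.43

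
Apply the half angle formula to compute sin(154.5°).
sin(154.5°) = √((1 - cos 309°)/2) = 0.4305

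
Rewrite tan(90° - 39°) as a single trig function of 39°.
tan(90° - 39°) = cot(39°)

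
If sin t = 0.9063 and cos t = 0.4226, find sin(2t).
sin(2t) = 2 sin t cos t = 0.766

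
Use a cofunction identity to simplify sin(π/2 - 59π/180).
sin(π/2 - 59π/180) = cos(59π/180)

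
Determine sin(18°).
sin(18°) = 0.309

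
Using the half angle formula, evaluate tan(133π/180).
tan(133π/180) = sin 133π/90 / (1 + cos 133π/90) = -1.072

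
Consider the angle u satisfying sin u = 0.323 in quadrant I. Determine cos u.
cos u = √(1 - sin²u) = 0.9464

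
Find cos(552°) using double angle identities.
cos(552°) = cos²276° - sin²276° = -0.9781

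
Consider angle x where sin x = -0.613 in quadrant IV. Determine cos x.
cos x = √(1 - sin²x) = 0.7901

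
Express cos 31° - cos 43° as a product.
cos 31° - cos 43° = -2 sin(37°) sin(-6°)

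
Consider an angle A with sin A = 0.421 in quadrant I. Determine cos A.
cos A = √(1 - sin²A) = 0.9071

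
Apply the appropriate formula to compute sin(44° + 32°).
sin(44° + 32°) = sin 44° cos 32° + cos 44° sin 32° = 0.9703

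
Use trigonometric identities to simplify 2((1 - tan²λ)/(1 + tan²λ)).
2((1 - tan²λ)/(1 + tan²λ)) = 2(cos(2λ)) (using Double angle)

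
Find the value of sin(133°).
sin(133°) = 0.7314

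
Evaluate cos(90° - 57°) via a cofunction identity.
cos(90° - 57°) = sin(57°) = 0.8387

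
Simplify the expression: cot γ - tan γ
cot γ - tan γ = 2 cot(2γ) (using Double angle)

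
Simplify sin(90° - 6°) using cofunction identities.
sin(90° - 6°) = cos(6°)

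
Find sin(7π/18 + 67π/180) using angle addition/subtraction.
sin(7π/18 + 67π/180) = sin 7π/18 cos 67π/180 + cos 7π/18 sin 67π/180 = 0.682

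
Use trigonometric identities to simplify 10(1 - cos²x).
10(1 - cos²x) = 10(sin²x) (using Pythagorean identity)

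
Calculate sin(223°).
sin(223°) = -0.682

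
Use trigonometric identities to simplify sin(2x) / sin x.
sin(2x) / sin x = 2 cos x (using Double angle)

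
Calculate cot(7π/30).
cot(7π/30) = 1.111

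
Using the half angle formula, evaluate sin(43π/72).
sin(43π/72) = √((1 - cos 43π/36)/2) = 0.9537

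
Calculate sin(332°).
sin(332°) = -0.4695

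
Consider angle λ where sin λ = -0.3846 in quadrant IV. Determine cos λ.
cos λ = √(1 - sin²λ) = 0.9231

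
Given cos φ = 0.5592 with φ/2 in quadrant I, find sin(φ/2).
sin(φ/2) = ±√((1 - cos φ)/2); positive since φ/2 ∈ QI, so sin(φ/2) = 0.4695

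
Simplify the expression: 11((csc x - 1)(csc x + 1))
11((csc x - 1)(csc x + 1)) = 11(cot²x) (using Diff. of squares)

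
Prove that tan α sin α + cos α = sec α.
LHS = sin²α/cos α + cos α = (sin²α + cos²α)/cos α = 1/cos α = sec α = RHS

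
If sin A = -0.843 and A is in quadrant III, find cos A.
cos A = -0.5379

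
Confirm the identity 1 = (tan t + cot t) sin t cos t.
RHS = (sin t/cos t + cos t/sin t) sin t cos t = ((sin²t + cos²t)/(sin t cos t)) · sin t cos t = sin²t + cos²t = 1 = LHS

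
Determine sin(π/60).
sin(π/60) = 0.05234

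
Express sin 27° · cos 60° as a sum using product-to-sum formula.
sin 27° cos 60° = (1/2)[sin(27°+60°) + sin(27°-60°)]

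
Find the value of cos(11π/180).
cos(11π/180) = 0.9816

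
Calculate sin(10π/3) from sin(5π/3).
sin(10π/3) = 2 sin 5π/3 cos 5π/3 = -√3/2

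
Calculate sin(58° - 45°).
sin(58° - 45°) = sin 58° cos 45° - cos 58° sin 45° = 0.225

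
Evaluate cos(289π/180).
cos(289π/180) = 0.3256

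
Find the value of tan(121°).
tan(121°) = -1.664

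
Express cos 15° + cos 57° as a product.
cos 15° + cos 57° = 2 cos(36°) cos(-21°)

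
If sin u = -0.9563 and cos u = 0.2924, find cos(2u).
cos(2u) = cos²u - sin²u = -0.829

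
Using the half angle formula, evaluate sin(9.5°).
sin(9.5°) = √((1 - cos 19°)/2) = 0.165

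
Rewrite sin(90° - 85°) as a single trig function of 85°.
sin(90° - 85°) = cos(85°)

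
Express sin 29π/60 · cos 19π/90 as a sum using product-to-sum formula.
sin 29π/60 cos 19π/90 = (1/2)[sin(29π/60+19π/90) + sin(29π/60-19π/90)]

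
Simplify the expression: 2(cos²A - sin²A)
2(cos²A - sin²A) = 2(cos(2A)) (using Double angle)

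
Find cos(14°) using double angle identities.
cos(14°) = cos²7° - sin²7° = 0.9703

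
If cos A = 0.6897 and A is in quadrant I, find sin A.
sin A = 0.7241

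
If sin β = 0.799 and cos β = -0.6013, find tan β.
tan β = sin β / cos β = -1.329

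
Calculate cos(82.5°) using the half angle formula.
cos(82.5°) = √((1 + cos 165°)/2) = 0.1305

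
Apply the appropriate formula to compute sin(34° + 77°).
sin(34° + 77°) = sin 34° cos 77° + cos 34° sin 77° = 0.9336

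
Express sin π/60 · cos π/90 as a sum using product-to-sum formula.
sin π/60 cos π/90 = (1/2)[sin(π/60+π/90) + sin(π/60-π/90)]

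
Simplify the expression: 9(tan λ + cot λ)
9(tan λ + cot λ) = 9(sec λ csc λ) (using Quotient identities)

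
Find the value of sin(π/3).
sin(π/3) = √3/2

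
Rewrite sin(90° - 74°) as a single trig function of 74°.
sin(90° - 74°) = cos(74°)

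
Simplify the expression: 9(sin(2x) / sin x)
9(sin(2x) / sin x) = 9(2 cos x) (using Double angle)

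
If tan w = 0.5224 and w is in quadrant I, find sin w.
sin w = 0.463 (using tan²w + 1 = sec²w)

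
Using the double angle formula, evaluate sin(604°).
sin(604°) = 2 sin 302° cos 302° = -0.8988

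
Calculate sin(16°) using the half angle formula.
sin(16°) = √((1 - cos 32°)/2) = 0.2756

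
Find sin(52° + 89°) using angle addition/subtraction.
sin(52° + 89°) = sin 52° cos 89° + cos 52° sin 89° = 0.6293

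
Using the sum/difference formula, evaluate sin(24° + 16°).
sin(24° + 16°) = sin 24° cos 16° + cos 24° sin 16° = 0.6428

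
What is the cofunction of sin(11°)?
sin(11°) = cos(90° - 11°) = cos(79°)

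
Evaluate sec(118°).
sec(118°) = -2.13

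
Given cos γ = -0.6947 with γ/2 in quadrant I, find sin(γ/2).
sin(γ/2) = ±√((1 - cos γ)/2); positive since γ/2 ∈ QI, so sin(γ/2) = 0.9205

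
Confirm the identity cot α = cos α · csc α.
RHS = cos α · (1/sin α) = cos α/sin α = cot α = LHS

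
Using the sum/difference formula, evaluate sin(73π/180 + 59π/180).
sin(73π/180 + 59π/180) = sin 73π/180 cos 59π/180 + cos 73π/180 sin 59π/180 = 0.7431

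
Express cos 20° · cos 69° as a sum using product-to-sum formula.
cos 20° cos 69° = (1/2)[cos(20°-69°) + cos(20°+69°)]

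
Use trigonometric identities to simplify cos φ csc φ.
cos φ csc φ = cot φ (using Reciprocal + quotient)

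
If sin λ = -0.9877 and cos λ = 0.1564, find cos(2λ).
cos(2λ) = cos²λ - sin²λ = -0.9511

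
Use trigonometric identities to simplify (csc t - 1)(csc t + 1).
(csc t - 1)(csc t + 1) = cot²t (using Diff. of squares)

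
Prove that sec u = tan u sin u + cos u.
RHS = sin²u/cos u + cos u = (sin²u + cos²u)/cos u = 1/cos u = sec u = LHS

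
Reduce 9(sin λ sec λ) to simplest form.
9(sin λ sec λ) = 9(tan λ) (using Reciprocal + quotient)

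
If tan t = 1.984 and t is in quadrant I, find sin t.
sin t = 0.893 (using tan²t + 1 = sec²t)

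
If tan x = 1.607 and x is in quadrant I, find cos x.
cos x = 0.5283 (using tan²x + 1 = sec²x)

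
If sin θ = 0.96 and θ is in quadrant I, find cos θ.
cos θ = 0.28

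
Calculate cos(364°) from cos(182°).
cos(364°) = 2cos²182° - 1 = 0.9976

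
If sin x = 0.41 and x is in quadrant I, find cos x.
cos x = 0.9121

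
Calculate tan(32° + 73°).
tan(32° + 73°) = (tan 32° + tan 73°)/(1 - tan 32° tan 73°) = -(2+√3)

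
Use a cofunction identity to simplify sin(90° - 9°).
sin(90° - 9°) = cos(9°)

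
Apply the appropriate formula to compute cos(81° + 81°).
cos(81° + 81°) = cos 81° cos 81° - sin 81° sin 81° = -0.9511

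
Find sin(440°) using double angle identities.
sin(440°) = 2 sin 220° cos 220° = 0.9848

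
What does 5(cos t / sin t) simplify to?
5(cos t / sin t) = 5(cot t) (using Quotient identity)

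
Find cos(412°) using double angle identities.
cos(412°) = cos²206° - sin²206° = 0.6157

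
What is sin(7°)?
sin(7°) = 0.1219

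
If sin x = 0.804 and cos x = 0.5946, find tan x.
tan x = sin x / cos x = 1.352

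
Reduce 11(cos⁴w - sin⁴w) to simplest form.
11(cos⁴w - sin⁴w) = 11(cos(2w)) (using Factoring + double angle)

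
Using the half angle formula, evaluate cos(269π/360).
cos(269π/360) = -√((1 + cos 269π/180)/2) = -0.7009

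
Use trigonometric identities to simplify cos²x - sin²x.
cos²x - sin²x = cos(2x) (using Double angle)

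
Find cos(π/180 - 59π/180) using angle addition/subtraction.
cos(π/180 - 59π/180) = cos π/180 cos 59π/180 + sin π/180 sin 59π/180 = 0.5299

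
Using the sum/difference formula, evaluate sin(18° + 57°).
sin(18° + 57°) = sin 18° cos 57° + cos 18° sin 57° = (√6+√2)/4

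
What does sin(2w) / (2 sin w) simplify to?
sin(2w) / (2 sin w) = cos w (using Double angle)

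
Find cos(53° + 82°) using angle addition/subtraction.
cos(53° + 82°) = cos 53° cos 82° - sin 53° sin 82° = -√2/2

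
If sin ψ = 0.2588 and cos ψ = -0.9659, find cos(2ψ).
cos(2ψ) = cos²ψ - sin²ψ = 0.866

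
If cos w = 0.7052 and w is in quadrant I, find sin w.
sin w = 0.709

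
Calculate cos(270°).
cos(270°) = 0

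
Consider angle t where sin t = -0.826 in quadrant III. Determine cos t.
cos t = ±√(1 - sin²t) = -0.5637 (negative in QIII)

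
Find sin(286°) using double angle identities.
sin(286°) = 2 sin 143° cos 143° = -0.9613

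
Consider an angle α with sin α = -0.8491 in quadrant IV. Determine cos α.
cos α = √(1 - sin²α) = 0.5282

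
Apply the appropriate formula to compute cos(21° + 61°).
cos(21° + 61°) = cos 21° cos 61° - sin 21° sin 61° = 0.1392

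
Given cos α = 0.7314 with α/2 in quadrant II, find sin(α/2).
sin(α/2) = ±√((1 - cos α)/2); positive since α/2 ∈ QII, so sin(α/2) = 0.3665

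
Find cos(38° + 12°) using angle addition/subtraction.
cos(38° + 12°) = cos 38° cos 12° - sin 38° sin 12° = 0.6428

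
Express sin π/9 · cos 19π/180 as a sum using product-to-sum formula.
sin π/9 cos 19π/180 = (1/2)[sin(π/9+19π/180) + sin(π/9-19π/180)]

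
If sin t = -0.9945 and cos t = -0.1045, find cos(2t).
cos(2t) = cos²t - sin²t = -0.9781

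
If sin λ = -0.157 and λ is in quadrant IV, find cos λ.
cos λ = 0.9876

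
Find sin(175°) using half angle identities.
sin(175°) = √((1 - cos 350°)/2) = 0.08716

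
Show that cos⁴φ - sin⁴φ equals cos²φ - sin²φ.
LHS = (cos²φ - sin²φ)(cos²φ + sin²φ) = (cos²φ - sin²φ) · 1 = cos²φ - sin²φ = RHS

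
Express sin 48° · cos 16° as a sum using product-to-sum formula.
sin 48° cos 16° = (1/2)[sin(48°+16°) + sin(48°-16°)]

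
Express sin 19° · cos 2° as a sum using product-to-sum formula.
sin 19° cos 2° = (1/2)[sin(19°+2°) + sin(19°-2°)]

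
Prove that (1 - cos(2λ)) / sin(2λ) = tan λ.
LHS = 2sin²λ / (2 sin λ cos λ) = sin λ/cos λ = tan λ = RHS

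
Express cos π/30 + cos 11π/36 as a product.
cos π/30 + cos 11π/36 = 2 cos(61π/360) cos(-49π/360)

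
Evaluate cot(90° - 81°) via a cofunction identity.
cot(90° - 81°) = tan(81°) = 6.314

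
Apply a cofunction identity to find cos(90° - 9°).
cos(90° - 9°) = sin(9°) = 0.1564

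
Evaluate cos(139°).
cos(139°) = -0.7547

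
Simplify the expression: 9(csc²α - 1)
9(csc²α - 1) = 9(cot²α) (using Pythagorean identity)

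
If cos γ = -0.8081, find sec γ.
sec γ = 1/cos γ = -1.237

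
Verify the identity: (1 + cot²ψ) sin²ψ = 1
LHS = csc²ψ · sin²ψ = (1/sin²ψ) · sin²ψ = 1 = RHS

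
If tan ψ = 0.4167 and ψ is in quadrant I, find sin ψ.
sin ψ = 0.3846 (using tan²ψ + 1 = sec²ψ)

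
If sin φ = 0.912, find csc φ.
csc φ = 1/sin φ = 1.096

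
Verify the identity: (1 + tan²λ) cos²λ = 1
LHS = sec²λ · cos²λ = (1/cos²λ) · cos²λ = 1 = RHS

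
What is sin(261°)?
sin(261°) = -0.9877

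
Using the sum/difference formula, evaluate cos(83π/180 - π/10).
cos(83π/180 - π/10) = cos 83π/180 cos π/10 + sin 83π/180 sin π/10 = 0.4226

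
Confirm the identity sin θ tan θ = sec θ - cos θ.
RHS = 1/cos θ - cos θ = (1 - cos²θ)/cos θ = sin²θ/cos θ = sin θ · (sin θ/cos θ) = sin θ tan θ = LHS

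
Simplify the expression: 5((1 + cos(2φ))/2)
5((1 + cos(2φ))/2) = 5(cos²φ) (using Power reduction)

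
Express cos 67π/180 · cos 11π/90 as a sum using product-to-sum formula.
cos 67π/180 cos 11π/90 = (1/2)[cos(67π/180-11π/90) + cos(67π/180+11π/90)]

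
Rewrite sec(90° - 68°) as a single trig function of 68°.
sec(90° - 68°) = csc(68°)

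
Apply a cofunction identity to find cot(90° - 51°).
cot(90° - 51°) = tan(51°) = 1.235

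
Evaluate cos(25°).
cos(25°) = 0.9063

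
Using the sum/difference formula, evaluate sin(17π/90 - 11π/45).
sin(17π/90 - 11π/45) = sin 17π/90 cos 11π/45 - cos 17π/90 sin 11π/45 = -0.1736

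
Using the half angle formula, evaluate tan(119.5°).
tan(119.5°) = sin 239° / (1 + cos 239°) = -1.767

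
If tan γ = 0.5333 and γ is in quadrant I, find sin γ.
sin γ = 0.4706 (using tan²γ + 1 = sec²γ)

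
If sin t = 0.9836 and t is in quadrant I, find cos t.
cos t = 0.1804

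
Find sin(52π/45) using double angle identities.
sin(52π/45) = 2 sin 26π/45 cos 26π/45 = -0.4695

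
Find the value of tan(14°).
tan(14°) = 0.2493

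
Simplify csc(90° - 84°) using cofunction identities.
csc(90° - 84°) = sec(84°)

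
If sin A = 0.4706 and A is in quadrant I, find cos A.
cos A = 0.8823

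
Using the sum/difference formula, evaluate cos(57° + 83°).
cos(57° + 83°) = cos 57° cos 83° - sin 57° sin 83° = -0.766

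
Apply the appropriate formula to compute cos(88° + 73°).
cos(88° + 73°) = cos 88° cos 73° - sin 88° sin 73° = -0.9455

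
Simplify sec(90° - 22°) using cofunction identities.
sec(90° - 22°) = csc(22°)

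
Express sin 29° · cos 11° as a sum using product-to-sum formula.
sin 29° cos 11° = (1/2)[sin(29°+11°) + sin(29°-11°)]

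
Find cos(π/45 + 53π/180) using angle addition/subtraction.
cos(π/45 + 53π/180) = cos π/45 cos 53π/180 - sin π/45 sin 53π/180 = 0.5446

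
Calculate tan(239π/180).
tan(239π/180) = 1.664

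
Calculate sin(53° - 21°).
sin(53° - 21°) = sin 53° cos 21° - cos 53° sin 21° = 0.5299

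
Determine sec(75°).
sec(75°) = 3.864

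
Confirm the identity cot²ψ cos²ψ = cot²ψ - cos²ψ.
RHS = cos²ψ/sin²ψ - cos²ψ = cos²ψ(1/sin²ψ - 1) = cos²ψ · (1 - sin²ψ)/sin²ψ = cos²ψ · cos²ψ/sin²ψ = cos²ψ · cot²ψ = LHS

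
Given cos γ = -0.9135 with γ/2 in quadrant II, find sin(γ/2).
sin(γ/2) = ±√((1 - cos γ)/2); positive since γ/2 ∈ QII, so sin(γ/2) = 0.9781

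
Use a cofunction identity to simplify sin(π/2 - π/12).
sin(π/2 - π/12) = cos(π/12)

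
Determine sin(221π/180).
sin(221π/180) = -0.6561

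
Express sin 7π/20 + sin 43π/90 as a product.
sin 7π/20 + sin 43π/90 = 2 sin(149π/360) cos(-23π/360)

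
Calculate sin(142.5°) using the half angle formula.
sin(142.5°) = √((1 - cos 285°)/2) = 0.6088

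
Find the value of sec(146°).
sec(146°) = -1.206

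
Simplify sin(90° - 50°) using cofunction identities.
sin(90° - 50°) = cos(50°)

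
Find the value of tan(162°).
tan(162°) = -0.3249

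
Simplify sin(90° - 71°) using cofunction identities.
sin(90° - 71°) = cos(71°)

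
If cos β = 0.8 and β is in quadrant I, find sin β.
sin β = 0.6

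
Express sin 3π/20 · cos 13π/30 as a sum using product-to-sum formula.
sin 3π/20 cos 13π/30 = (1/2)[sin(3π/20+13π/30) + sin(3π/20-13π/30)]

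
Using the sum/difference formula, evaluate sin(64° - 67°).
sin(64° - 67°) = sin 64° cos 67° - cos 64° sin 67° = -0.05234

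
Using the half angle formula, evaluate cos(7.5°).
cos(7.5°) = √((1 + cos 15°)/2) = 0.9914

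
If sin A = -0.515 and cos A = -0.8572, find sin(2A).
sin(2A) = 2 sin A cos A = 0.8829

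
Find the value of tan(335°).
tan(335°) = -0.4663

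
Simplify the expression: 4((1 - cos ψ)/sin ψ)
4((1 - cos ψ)/sin ψ) = 4(tan(ψ/2)) (using Half angle)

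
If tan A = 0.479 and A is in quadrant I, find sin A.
sin A = 0.432 (using tan²A + 1 = sec²A)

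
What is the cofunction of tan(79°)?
tan(79°) = cot(90° - 79°) = cot(11°)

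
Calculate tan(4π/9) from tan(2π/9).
tan(4π/9) = 2 tan 2π/9 / (1 - tan²2π/9) = 5.671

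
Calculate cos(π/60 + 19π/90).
cos(π/60 + 19π/90) = cos π/60 cos 19π/90 - sin π/60 sin 19π/90 = 0.7547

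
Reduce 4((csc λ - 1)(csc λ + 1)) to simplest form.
4((csc λ - 1)(csc λ + 1)) = 4(cot²λ) (using Diff. of squares)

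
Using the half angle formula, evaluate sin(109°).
sin(109°) = √((1 - cos 218°)/2) = 0.9455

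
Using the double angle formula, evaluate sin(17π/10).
sin(17π/10) = 2 sin 17π/20 cos 17π/20 = -0.809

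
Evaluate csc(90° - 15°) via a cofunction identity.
csc(90° - 15°) = sec(15°) = 1.035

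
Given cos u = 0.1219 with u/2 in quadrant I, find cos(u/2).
cos(u/2) = ±√((1 + cos u)/2); positive since u/2 ∈ QI, so cos(u/2) = 0.749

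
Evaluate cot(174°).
cot(174°) = -9.514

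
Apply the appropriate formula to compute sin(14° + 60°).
sin(14° + 60°) = sin 14° cos 60° + cos 14° sin 60° = 0.9613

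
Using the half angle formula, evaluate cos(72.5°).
cos(72.5°) = √((1 + cos 145°)/2) = 0.3007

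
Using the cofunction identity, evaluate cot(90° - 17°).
cot(90° - 17°) = tan(17°) = 0.3057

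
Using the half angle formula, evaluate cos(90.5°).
cos(90.5°) = -√((1 + cos 181°)/2) = -0.008727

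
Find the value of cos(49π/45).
cos(49π/45) = -0.9613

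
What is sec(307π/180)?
sec(307π/180) = 1.662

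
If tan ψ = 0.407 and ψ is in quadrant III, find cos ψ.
cos ψ = -0.9262 (using tan²ψ + 1 = sec²ψ)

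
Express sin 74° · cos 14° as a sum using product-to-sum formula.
sin 74° cos 14° = (1/2)[sin(74°+14°) + sin(74°-14°)]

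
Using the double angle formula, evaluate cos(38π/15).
cos(38π/15) = cos²19π/15 - sin²19π/15 = -0.1045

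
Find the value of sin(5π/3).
sin(5π/3) = -√3/2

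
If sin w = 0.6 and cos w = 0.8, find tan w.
tan w = sin w / cos w = 0.75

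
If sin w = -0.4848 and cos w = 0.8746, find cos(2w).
cos(2w) = cos²w - sin²w = 0.5299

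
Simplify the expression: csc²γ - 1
csc²γ - 1 = cot²γ (using Pythagorean identity)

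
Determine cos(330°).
cos(330°) = √3/2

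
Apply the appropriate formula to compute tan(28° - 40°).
tan(28° - 40°) = (tan 28° - tan 40°)/(1 + tan 28° tan 40°) = -0.2126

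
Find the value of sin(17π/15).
sin(17π/15) = -0.4067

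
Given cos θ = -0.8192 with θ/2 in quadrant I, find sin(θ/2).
sin(θ/2) = ±√((1 - cos θ)/2); positive since θ/2 ∈ QI, so sin(θ/2) = 0.9537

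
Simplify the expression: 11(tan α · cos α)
11(tan α · cos α) = 11(sin α) (using Quotient identity)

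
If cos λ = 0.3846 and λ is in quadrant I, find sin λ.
sin λ = 0.9231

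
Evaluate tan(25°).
tan(25°) = 0.4663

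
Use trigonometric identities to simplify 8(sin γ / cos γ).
8(sin γ / cos γ) = 8(tan γ) (using Quotient identity)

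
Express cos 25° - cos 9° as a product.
cos 25° - cos 9° = -2 sin(17°) sin(8°)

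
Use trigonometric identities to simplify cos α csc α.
cos α csc α = cot α (using Reciprocal + quotient)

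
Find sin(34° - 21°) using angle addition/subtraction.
sin(34° - 21°) = sin 34° cos 21° - cos 34° sin 21° = 0.225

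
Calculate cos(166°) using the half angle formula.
cos(166°) = -√((1 + cos 332°)/2) = -0.9703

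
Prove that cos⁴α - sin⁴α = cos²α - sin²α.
LHS = (cos²α - sin²α)(cos²α + sin²α) = (cos²α - sin²α) · 1 = cos²α - sin²α = RHS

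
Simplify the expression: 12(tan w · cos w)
12(tan w · cos w) = 12(sin w) (using Quotient identity)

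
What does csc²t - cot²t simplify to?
csc²t - cot²t = 1 (using Pythagorean identity)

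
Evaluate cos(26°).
cos(26°) = 0.8988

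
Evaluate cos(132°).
cos(132°) = -0.6691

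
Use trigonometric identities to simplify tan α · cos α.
tan α · cos α = sin α (using Quotient identity)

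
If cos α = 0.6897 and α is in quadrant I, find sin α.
sin α = 0.7241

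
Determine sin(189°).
sin(189°) = -0.1564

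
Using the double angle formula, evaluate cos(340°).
cos(340°) = 2cos²170° - 1 = 0.9397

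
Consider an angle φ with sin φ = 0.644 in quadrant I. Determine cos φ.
cos φ = √(1 - sin²φ) = 0.765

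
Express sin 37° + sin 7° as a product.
sin 37° + sin 7° = 2 sin(22°) cos(15°)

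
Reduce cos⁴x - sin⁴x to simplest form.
cos⁴x - sin⁴x = cos(2x) (using Factoring + double angle)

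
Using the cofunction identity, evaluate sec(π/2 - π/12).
sec(π/2 - π/12) = csc(π/12) = 3.864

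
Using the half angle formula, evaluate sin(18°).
sin(18°) = √((1 - cos 36°)/2) = 0.309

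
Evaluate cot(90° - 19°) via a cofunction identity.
cot(90° - 19°) = tan(19°) = 0.3443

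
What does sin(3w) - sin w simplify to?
sin(3w) - sin w = 2 cos(2w) sin w (using Sum-to-product)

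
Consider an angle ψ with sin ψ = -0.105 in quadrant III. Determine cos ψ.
cos ψ = ±√(1 - sin²ψ) = -0.9945 (negative in QIII)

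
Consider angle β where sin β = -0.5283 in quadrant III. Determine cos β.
cos β = ±√(1 - sin²β) = -0.8491 (negative in QIII)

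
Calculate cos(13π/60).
cos(13π/60) = 0.7771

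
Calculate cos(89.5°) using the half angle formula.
cos(89.5°) = √((1 + cos 179°)/2) = 0.008727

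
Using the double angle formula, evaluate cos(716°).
cos(716°) = cos²358° - sin²358° = 0.9976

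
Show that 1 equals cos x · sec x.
RHS = cos x · (1/cos x) = 1 = LHS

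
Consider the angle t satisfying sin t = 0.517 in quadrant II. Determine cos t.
cos t = ±√(1 - sin²t) = -0.856 (negative in QII)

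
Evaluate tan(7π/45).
tan(7π/45) = 0.5317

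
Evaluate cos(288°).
cos(288°) = 0.309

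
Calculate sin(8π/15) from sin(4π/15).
sin(8π/15) = 2 sin 4π/15 cos 4π/15 = 0.9945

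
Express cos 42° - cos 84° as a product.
cos 42° - cos 84° = -2 sin(63°) sin(-21°)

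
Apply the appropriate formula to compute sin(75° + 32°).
sin(75° + 32°) = sin 75° cos 32° + cos 75° sin 32° = 0.9563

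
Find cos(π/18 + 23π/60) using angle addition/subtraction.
cos(π/18 + 23π/60) = cos π/18 cos 23π/60 - sin π/18 sin 23π/60 = 0.1908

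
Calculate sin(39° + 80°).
sin(39° + 80°) = sin 39° cos 80° + cos 39° sin 80° = 0.8746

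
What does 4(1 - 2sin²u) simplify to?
4(1 - 2sin²u) = 4(cos(2u)) (using Double angle)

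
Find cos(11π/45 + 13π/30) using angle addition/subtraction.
cos(11π/45 + 13π/30) = cos 11π/45 cos 13π/30 - sin 11π/45 sin 13π/30 = -0.5299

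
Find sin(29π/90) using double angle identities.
sin(29π/90) = 2 sin 29π/180 cos 29π/180 = 0.848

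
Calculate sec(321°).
sec(321°) = 1.287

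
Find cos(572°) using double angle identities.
cos(572°) = 1 - 2sin²286° = -0.848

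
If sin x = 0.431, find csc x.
csc x = 1/sin x = 2.32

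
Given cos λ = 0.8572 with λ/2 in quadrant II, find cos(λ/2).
cos(λ/2) = ±√((1 + cos λ)/2); negative since λ/2 ∈ QII, so cos(λ/2) = -0.9636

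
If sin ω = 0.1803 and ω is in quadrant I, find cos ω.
cos ω = 0.9836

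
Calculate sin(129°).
sin(129°) = 0.7771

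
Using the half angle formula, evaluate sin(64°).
sin(64°) = √((1 - cos 128°)/2) = 0.8988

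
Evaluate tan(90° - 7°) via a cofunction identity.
tan(90° - 7°) = cot(7°) = 8.144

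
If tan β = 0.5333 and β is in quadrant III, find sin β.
sin β = -0.4706 (using tan²β + 1 = sec²β)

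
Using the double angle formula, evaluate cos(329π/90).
cos(329π/90) = 1 - 2sin²329π/180 = 0.4695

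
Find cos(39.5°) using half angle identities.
cos(39.5°) = √((1 + cos 79°)/2) = 0.7716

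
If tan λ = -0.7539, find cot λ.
cot λ = 1/tan λ = -1.326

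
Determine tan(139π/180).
tan(139π/180) = -0.8693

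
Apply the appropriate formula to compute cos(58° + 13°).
cos(58° + 13°) = cos 58° cos 13° - sin 58° sin 13° = 0.3256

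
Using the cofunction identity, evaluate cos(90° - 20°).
cos(90° - 20°) = sin(20°) = 0.342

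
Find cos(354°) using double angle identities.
cos(354°) = 1 - 2sin²177° = 0.9945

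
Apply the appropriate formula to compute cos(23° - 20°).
cos(23° - 20°) = cos 23° cos 20° + sin 23° sin 20° = 0.9986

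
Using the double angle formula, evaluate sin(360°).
sin(360°) = 2 sin 180° cos 180° = 0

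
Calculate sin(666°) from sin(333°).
sin(666°) = 2 sin 333° cos 333° = -0.809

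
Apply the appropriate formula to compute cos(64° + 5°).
cos(64° + 5°) = cos 64° cos 5° - sin 64° sin 5° = 0.3584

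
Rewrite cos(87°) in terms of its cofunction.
cos(87°) = sin(90° - 87°) = sin(3°)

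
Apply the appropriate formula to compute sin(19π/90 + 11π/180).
sin(19π/90 + 11π/180) = sin 19π/90 cos 11π/180 + cos 19π/90 sin 11π/180 = 0.7547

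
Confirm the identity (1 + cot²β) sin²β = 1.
LHS = csc²β · sin²β = (1/sin²β) · sin²β = 1 = RHS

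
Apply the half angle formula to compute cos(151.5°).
cos(151.5°) = -√((1 + cos 303°)/2) = -0.8788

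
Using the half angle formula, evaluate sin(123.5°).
sin(123.5°) = √((1 - cos 247°)/2) = 0.8339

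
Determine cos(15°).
cos(15°) = (√6+√2)/4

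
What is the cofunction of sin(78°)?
sin(78°) = cos(90° - 78°) = cos(12°)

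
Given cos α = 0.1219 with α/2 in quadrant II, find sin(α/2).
sin(α/2) = ±√((1 - cos α)/2); positive since α/2 ∈ QII, so sin(α/2) = 0.6626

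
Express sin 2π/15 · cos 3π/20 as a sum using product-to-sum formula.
sin 2π/15 cos 3π/20 = (1/2)[sin(2π/15+3π/20) + sin(2π/15-3π/20)]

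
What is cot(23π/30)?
cot(23π/30) = -1.111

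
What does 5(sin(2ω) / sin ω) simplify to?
5(sin(2ω) / sin ω) = 5(2 cos ω) (using Double angle)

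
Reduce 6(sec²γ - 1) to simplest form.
6(sec²γ - 1) = 6(tan²γ) (using Pythagorean identity)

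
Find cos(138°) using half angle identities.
cos(138°) = -√((1 + cos 276°)/2) = -0.7431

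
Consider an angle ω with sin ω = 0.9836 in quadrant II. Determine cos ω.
cos ω = ±√(1 - sin²ω) = -0.1804 (negative in QII)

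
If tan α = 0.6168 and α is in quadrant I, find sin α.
sin α = 0.525 (using tan²α + 1 = sec²α)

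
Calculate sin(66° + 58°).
sin(66° + 58°) = sin 66° cos 58° + cos 66° sin 58° = 0.829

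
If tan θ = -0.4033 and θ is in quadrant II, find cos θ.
cos θ = -0.9274 (using tan²θ + 1 = sec²θ)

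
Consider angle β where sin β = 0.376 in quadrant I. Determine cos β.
cos β = √(1 - sin²β) = 0.9266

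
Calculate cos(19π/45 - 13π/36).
cos(19π/45 - 13π/36) = cos 19π/45 cos 13π/36 + sin 19π/45 sin 13π/36 = 0.9816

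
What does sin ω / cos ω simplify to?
sin ω / cos ω = tan ω (using Quotient identity)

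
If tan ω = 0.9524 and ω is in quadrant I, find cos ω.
cos ω = 0.7241 (using tan²ω + 1 = sec²ω)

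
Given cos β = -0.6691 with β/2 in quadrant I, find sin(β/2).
sin(β/2) = ±√((1 - cos β)/2); positive since β/2 ∈ QI, so sin(β/2) = 0.9135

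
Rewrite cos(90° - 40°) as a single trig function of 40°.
cos(90° - 40°) = sin(40°)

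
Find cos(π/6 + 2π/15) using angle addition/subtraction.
cos(π/6 + 2π/15) = cos π/6 cos 2π/15 - sin π/6 sin 2π/15 = 0.5878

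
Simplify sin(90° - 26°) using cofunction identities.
sin(90° - 26°) = cos(26°)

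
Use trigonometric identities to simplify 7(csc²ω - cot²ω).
7(csc²ω - cot²ω) = 7 (using Pythagorean identity)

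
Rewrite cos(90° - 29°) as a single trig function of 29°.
cos(90° - 29°) = sin(29°)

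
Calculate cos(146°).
cos(146°) = -0.829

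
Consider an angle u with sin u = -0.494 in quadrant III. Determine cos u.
cos u = ±√(1 - sin²u) = -0.8695 (negative in QIII)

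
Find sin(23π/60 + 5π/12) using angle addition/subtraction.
sin(23π/60 + 5π/12) = sin 23π/60 cos 5π/12 + cos 23π/60 sin 5π/12 = 0.5878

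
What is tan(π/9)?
tan(π/9) = 0.364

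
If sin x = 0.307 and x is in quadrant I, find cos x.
cos x = 0.9517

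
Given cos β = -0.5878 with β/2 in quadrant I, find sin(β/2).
sin(β/2) = ±√((1 - cos β)/2); positive since β/2 ∈ QI, so sin(β/2) = 0.891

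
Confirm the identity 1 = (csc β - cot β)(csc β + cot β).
RHS = csc²β - cot²β = (1 + cot²β) - cot²β = 1 = LHS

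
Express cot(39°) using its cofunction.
cot(39°) = tan(90° - 39°) = tan(51°)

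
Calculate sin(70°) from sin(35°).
sin(70°) = 2 sin 35° cos 35° = 0.9397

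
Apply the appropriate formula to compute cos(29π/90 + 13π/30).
cos(29π/90 + 13π/30) = cos 29π/90 cos 13π/30 - sin 29π/90 sin 13π/30 = -0.7193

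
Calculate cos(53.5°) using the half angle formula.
cos(53.5°) = √((1 + cos 107°)/2) = 0.5948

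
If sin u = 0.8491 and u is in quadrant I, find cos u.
cos u = 0.5282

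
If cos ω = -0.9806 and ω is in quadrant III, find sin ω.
sin ω = -0.196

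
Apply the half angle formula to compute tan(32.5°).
tan(32.5°) = sin 65° / (1 + cos 65°) = 0.6371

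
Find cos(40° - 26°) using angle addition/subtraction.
cos(40° - 26°) = cos 40° cos 26° + sin 40° sin 26° = 0.9703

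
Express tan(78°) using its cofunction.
tan(78°) = cot(90° - 78°) = cot(12°)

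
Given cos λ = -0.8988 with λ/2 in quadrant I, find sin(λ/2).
sin(λ/2) = ±√((1 - cos λ)/2); positive since λ/2 ∈ QI, so sin(λ/2) = 0.9744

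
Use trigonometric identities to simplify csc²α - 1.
csc²α - 1 = cot²α (using Pythagorean identity)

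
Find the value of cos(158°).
cos(158°) = -0.9272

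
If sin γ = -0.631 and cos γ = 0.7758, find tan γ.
tan γ = sin γ / cos γ = -0.8134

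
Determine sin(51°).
sin(51°) = 0.7771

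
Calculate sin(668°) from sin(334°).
sin(668°) = 2 sin 334° cos 334° = -0.788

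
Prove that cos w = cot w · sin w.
RHS = (cos w/sin w) · sin w = cos w = LHS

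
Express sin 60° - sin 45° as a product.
sin 60° - sin 45° = 2 cos(52.5°) sin(7.5°)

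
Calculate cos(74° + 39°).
cos(74° + 39°) = cos 74° cos 39° - sin 74° sin 39° = -0.3907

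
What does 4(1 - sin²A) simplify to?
4(1 - sin²A) = 4(cos²A) (using Pythagorean identity)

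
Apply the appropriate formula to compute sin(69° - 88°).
sin(69° - 88°) = sin 69° cos 88° - cos 69° sin 88° = -0.3256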